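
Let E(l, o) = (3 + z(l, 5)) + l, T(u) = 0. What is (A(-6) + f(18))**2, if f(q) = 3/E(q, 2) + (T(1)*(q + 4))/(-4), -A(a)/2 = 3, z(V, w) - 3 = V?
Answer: 6889/196 ≈ 35.148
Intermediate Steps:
z(V, w) = 3 + V
A(a) = -6 (A(a) = -2*3 = -6)
E(l, o) = 6 + 2*l (E(l, o) = (3 + (3 + l)) + l = (6 + l) + l = 6 + 2*l)
f(q) = 3/(6 + 2*q) (f(q) = 3/(6 + 2*q) + (0*(q + 4))/(-4) = 3/(6 + 2*q) + (0*(4 + q))*(-1/4) = 3/(6 + 2*q) + 0*(-1/4) = 3/(6 + 2*q) + 0 = 3/(6 + 2*q))
(A(-6) + f(18))**2 = (-6 + 3/(2*(3 + 18)))**2 = (-6 + (3/2)/21)**2 = (-6 + (3/2)*(1/21))**2 = (-6 + 1/14)**2 = (-83/14)**2 = 6889/196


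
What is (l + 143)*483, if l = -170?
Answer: -13041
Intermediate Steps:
(l + 143)*483 = (-170 + 143)*483 = -27*483 = -13041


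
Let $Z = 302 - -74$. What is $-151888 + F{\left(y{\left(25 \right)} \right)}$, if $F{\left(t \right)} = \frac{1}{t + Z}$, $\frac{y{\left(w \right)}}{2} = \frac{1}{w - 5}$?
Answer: $- \frac{571250758}{3761} \approx -1.5189 \cdot 10^{5}$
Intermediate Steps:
$y{\left(w \right)} = \frac{2}{-5 + w}$ ($y{\left(w \right)} = \frac{2}{w - 5} = \frac{2}{-5 + w}$)
$Z = 376$ ($Z = 302 + 74 = 376$)
$F{\left(t \right)} = \frac{1}{376 + t}$ ($F{\left(t \right)} = \frac{1}{t + 376} = \frac{1}{376 + t}$)
$-151888 + F{\left(y{\left(25 \right)} \right)} = -151888 + \frac{1}{376 + \frac{2}{-5 + 25}} = -151888 + \frac{1}{376 + \frac{2}{20}} = -151888 + \frac{1}{376 + 2 \cdot \frac{1}{20}} = -151888 + \frac{1}{376 + \frac{1}{10}} = -151888 + \frac{1}{\frac{3761}{10}} = -151888 + \frac{10}{3761} = - \frac{571250758}{3761}$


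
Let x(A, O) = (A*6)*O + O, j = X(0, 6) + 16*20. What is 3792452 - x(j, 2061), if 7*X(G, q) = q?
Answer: -1241299/7 ≈ -1.7733e+5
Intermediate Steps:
X(G, q) = q/7
j = 2246/7 (j = (⅐)*6 + 16*20 = 6/7 + 320 = 2246/7 ≈ 320.86)
x(A, O) = O + 6*A*O (x(A, O) = (6*A)*O + O = 6*A*O + O = O + 6*A*O)
3792452 - x(j, 2061) = 3792452 - 2061*(1 + 6*(2246/7)) = 3792452 - 2061*(1 + 13476/7) = 3792452 - 2061*13483/7 = 3792452 - 1*27788463/7 = 3792452 - 27788463/7 = -1241299/7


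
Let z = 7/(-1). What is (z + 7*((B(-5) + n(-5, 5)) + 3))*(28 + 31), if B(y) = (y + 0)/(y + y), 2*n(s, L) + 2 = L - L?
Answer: 1239/2 ≈ 619.50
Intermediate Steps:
n(s, L) = -1 (n(s, L) = -1 + (L - L)/2 = -1 + (½)*0 = -1 + 0 = -1)
B(y) = ½ (B(y) = y/((2*y)) = y*(1/(2*y)) = ½)
z = -7 (z = 7*(-1) = -7)
(z + 7*((B(-5) + n(-5, 5)) + 3))*(28 + 31) = (-7 + 7*((½ - 1) + 3))*(28 + 31) = (-7 + 7*(-½ + 3))*59 = (-7 + 7*(5/2))*59 = (-7 + 35/2)*59 = (21/2)*59 = 1239/2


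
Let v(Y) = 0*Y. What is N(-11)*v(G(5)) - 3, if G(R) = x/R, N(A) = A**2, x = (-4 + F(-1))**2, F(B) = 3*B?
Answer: -3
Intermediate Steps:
x = 49 (x = (-4 + 3*(-1))**2 = (-4 - 3)**2 = (-7)**2 = 49)
G(R) = 49/R
v(Y) = 0
N(-11)*v(G(5)) - 3 = (-11)**2*0 - 3 = 121*0 - 3 = 0 - 3 = -3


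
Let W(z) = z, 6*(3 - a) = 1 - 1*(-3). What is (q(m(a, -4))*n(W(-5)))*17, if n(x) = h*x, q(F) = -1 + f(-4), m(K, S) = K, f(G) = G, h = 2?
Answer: 850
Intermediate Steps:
a = 7/3 (a = 3 - (1 - 1*(-3))/6 = 3 - (1 + 3)/6 = 3 - ⅙*4 = 3 - ⅔ = 7/3 ≈ 2.3333)
q(F) = -5 (q(F) = -1 - 4 = -5)
n(x) = 2*x
(q(m(a, -4))*n(W(-5)))*17 = -10*(-5)*17 = -5*(-10)*17 = 50*17 = 850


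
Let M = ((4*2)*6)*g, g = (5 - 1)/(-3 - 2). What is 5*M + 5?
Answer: -187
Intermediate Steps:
g = -⅘ (g = 4/(-5) = 4*(-⅕) = -⅘ ≈ -0.80000)
M = -192/5 (M = ((4*2)*6)*(-⅘) = (8*6)*(-⅘) = 48*(-⅘) = -192/5 ≈ -38.400)
5*M + 5 = 5*(-192/5) + 5 = -192 + 5 = -187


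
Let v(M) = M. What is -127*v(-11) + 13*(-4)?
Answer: 1345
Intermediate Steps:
-127*v(-11) + 13*(-4) = -127*(-11) + 13*(-4) = 1397 - 52 = 1345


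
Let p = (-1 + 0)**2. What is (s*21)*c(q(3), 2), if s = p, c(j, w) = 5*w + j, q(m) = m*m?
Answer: 399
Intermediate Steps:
q(m) = m**2
p = 1 (p = (-1)**2 = 1)
c(j, w) = j + 5*w
s = 1
(s*21)*c(q(3), 2) = (1*21)*(3**2 + 5*2) = 21*(9 + 10) = 21*19 = 399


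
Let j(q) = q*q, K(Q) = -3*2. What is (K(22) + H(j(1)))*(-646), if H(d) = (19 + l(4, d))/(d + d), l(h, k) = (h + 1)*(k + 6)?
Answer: -13566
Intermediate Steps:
l(h, k) = (1 + h)*(6 + k)
K(Q) = -6
j(q) = q²
H(d) = (49 + 5*d)/(2*d) (H(d) = (19 + (6 + d + 6*4 + 4*d))/(d + d) = (19 + (6 + d + 24 + 4*d))/((2*d)) = (19 + (30 + 5*d))*(1/(2*d)) = (49 + 5*d)*(1/(2*d)) = (49 + 5*d)/(2*d))
(K(22) + H(j(1)))*(-646) = (-6 + (49 + 5*1²)/(2*(1²)))*(-646) = (-6 + (½)*(49 + 5*1)/1)*(-646) = (-6 + (½)*1*(49 + 5))*(-646) = (-6 + (½)*1*54)*(-646) = (-6 + 27)*(-646) = 21*(-646) = -13566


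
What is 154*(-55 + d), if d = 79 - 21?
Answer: 462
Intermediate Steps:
d = 58
154*(-55 + d) = 154*(-55 + 58) = 154*3 = 462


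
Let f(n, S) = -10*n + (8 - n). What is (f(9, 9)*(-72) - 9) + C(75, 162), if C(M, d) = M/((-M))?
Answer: 6542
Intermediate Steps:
C(M, d) = -1 (C(M, d) = M*(-1/M) = -1)
f(n, S) = 8 - 11*n
(f(9, 9)*(-72) - 9) + C(75, 162) = ((8 - 11*9)*(-72) - 9) - 1 = ((8 - 99)*(-72) - 9) - 1 = (-91*(-72) - 9) - 1 = (6552 - 9) - 1 = 6543 - 1 = 6542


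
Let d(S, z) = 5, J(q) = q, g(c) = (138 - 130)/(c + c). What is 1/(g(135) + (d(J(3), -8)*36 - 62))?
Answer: 135/15934 ≈ 0.0084724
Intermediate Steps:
g(c) = 4/c (g(c) = 8/((2*c)) = 8*(1/(2*c)) = 4/c)
1/(g(135) + (d(J(3), -8)*36 - 62)) = 1/(4/135 + (5*36 - 62)) = 1/(4*(1/135) + (180 - 62)) = 1/(4/135 + 118) = 1/(15934/135) = 135/15934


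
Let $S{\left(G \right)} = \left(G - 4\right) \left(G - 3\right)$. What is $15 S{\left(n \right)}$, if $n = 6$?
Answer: $90$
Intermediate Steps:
$S{\left(G \right)} = \left(-4 + G\right) \left(-3 + G\right)$
$15 S{\left(n \right)} = 15 \left(12 + 6^{2} - 42\right) = 15 \left(12 + 36 - 42\right) = 15 \cdot 6 = 90$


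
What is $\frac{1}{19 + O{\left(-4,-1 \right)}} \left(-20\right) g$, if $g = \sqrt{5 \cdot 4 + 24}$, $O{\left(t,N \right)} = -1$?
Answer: $- \frac{20 \sqrt{11}}{9} \approx -7.3703$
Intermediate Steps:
$g = 2 \sqrt{11}$ ($g = \sqrt{20 + 24} = \sqrt{44} = 2 \sqrt{11} \approx 6.6332$)
$\frac{1}{19 + O{\left(-4,-1 \right)}} \left(-20\right) g = \frac{1}{19 - 1} \left(-20\right) 2 \sqrt{11} = \frac{1}{18} \left(-20\right) 2 \sqrt{11} = - \frac{10 \cdot 2 \sqrt{11}}{9} = - \frac{20 \sqrt{11}}{9}$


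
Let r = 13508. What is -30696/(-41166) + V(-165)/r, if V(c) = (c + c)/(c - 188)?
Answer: 1108954987/1487066862 ≈ 0.74573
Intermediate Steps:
V(c) = 2*c/(-188 + c) (V(c) = (2*c)/(-188 + c) = 2*c/(-188 + c))
-30696/(-41166) + V(-165)/r = -30696/(-41166) + (2*(-165)/(-188 - 165))/13508 = -30696*(-1/41166) + (2*(-165)/(-353))*(1/13508) = 5116/6861 + (2*(-165)*(-1/353))*(1/13508) = 5116/6861 + (330/353)*(1/13508) = 5116/6861 + 15/216742 = 1108954987/1487066862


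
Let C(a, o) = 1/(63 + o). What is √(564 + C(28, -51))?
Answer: √20307/6 ≈ 23.750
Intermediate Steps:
√(564 + C(28, -51)) = √(564 + 1/(63 - 51)) = √(564 + 1/12) = √(6769/12) = √20307/6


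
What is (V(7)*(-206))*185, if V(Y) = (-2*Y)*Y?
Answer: 3734780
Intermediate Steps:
V(Y) = -2*Y**2
(V(7)*(-206))*185 = (-2*7**2*(-206))*185 = (-2*49*(-206))*185 = -98*(-206)*185 = 20188*185 = 3734780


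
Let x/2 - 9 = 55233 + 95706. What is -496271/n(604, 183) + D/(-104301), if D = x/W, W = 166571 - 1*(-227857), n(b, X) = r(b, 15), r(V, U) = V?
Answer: -567116927490877/690224939892 ≈ -821.64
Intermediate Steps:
n(b, X) = b
x = 301896 (x = 18 + 2*(55233 + 95706) = 18 + 2*150939 = 18 + 301878 = 301896)
W = 394428 (W = 166571 + 227857 = 394428)
D = 25158/32869 (D = 301896/394428 = 301896*(1/394428) = 25158/32869 ≈ 0.76540)
-496271/n(604, 183) + D/(-104301) = -496271/604 + (25158/32869)/(-104301) = -496271*1/604 + (25158/32869)*(-1/104301) = -496271/604 - 8386/1142756523 = -567116927490877/690224939892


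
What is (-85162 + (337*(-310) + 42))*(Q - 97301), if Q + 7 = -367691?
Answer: 88159160410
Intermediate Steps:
Q = -367698 (Q = -7 - 367691 = -367698)
(-85162 + (337*(-310) + 42))*(Q - 97301) = (-85162 + (337*(-310) + 42))*(-367698 - 97301) = (-85162 + (-104470 + 42))*(-464999) = (-85162 - 104428)*(-464999) = -189590*(-464999) = 88159160410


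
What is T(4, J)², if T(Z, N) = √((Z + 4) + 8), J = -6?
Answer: 16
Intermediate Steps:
T(Z, N) = √(12 + Z) (T(Z, N) = √((4 + Z) + 8) = √(12 + Z))
T(4, J)² = (√(12 + 4))² = (√16)² = 4² = 16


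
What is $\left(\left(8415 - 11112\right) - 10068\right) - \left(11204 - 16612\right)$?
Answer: $-7357$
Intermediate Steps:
$\left(\left(8415 - 11112\right) - 10068\right) - \left(11204 - 16612\right) = \left(-2697 - 10068\right) - \left(11204 - 16612\right) = -12765 - -5408 = -12765 + 5408 = -7357$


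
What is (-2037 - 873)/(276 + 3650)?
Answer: -1455/1963 ≈ -0.74121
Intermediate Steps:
(-2037 - 873)/(276 + 3650) = -2910/3926 = -2910*1/3926 = -1455/1963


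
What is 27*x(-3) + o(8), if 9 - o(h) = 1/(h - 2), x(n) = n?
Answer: -433/6 ≈ -72.167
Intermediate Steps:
o(h) = 9 - 1/(-2 + h) (o(h) = 9 - 1/(h - 2) = 9 - 1/(-2 + h))
27*x(-3) + o(8) = 27*(-3) + (-19 + 9*8)/(-2 + 8) = -81 + (-19 + 72)/6 = -81 + (⅙)*53 = -81 + 53/6 = -433/6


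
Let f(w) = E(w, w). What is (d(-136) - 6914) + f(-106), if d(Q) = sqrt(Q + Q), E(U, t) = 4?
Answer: -6910 + 4*I*sqrt(17) ≈ -6910.0 + 16.492*I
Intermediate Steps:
d(Q) = sqrt(2)*sqrt(Q) (d(Q) = sqrt(2*Q) = sqrt(2)*sqrt(Q))
f(w) = 4
(d(-136) - 6914) + f(-106) = (sqrt(2)*sqrt(-136) - 6914) + 4 = (sqrt(2)*(2*I*sqrt(34)) - 6914) + 4 = (4*I*sqrt(17) - 6914) + 4 = (-6914 + 4*I*sqrt(17)) + 4 = -6910 + 4*I*sqrt(17)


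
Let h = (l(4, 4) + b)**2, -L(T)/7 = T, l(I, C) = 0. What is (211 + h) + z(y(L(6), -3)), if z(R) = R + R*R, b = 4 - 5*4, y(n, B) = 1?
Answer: 469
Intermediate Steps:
L(T) = -7*T
b = -16 (b = 4 - 20 = -16)
z(R) = R + R**2
h = 256 (h = (0 - 16)**2 = (-16)**2 = 256)
(211 + h) + z(y(L(6), -3)) = (211 + 256) + 1*(1 + 1) = 467 + 1*2 = 467 + 2 = 469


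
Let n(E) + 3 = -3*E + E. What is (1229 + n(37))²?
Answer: 1327104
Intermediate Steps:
n(E) = -3 - 2*E (n(E) = -3 + (-3*E + E) = -3 - 2*E)
(1229 + n(37))² = (1229 + (-3 - 2*37))² = (1229 + (-3 - 74))² = (1229 - 77)² = 1152² = 1327104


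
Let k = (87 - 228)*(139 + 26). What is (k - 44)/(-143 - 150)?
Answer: 23309/293 ≈ 79.553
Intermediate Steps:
k = -23265 (k = -141*165 = -23265)
(k - 44)/(-143 - 150) = (-23265 - 44)/(-143 - 150) = -23309/(-293) = -23309*(-1/293) = 23309/293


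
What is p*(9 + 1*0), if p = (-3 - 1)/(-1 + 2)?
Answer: -36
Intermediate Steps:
p = -4 (p = -4/1 = -4*1 = -4)
p*(9 + 1*0) = -4*(9 + 1*0) = -4*(9 + 0) = -4*9 = -36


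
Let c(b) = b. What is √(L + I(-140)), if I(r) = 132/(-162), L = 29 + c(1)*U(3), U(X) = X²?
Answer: 2*√753/9 ≈ 6.0980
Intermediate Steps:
L = 38 (L = 29 + 1*3² = 29 + 1*9 = 29 + 9 = 38)
I(r) = -22/27 (I(r) = 132*(-1/162) = -22/27)
√(L + I(-140)) = √(38 - 22/27) = √(1004/27) = 2*√753/9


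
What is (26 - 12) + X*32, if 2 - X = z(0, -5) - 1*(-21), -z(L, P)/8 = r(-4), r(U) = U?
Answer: -1618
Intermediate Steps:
z(L, P) = 32 (z(L, P) = -8*(-4) = 32)
X = -51 (X = 2 - (32 - 1*(-21)) = 2 - (32 + 21) = 2 - 1*53 = 2 - 53 = -51)
(26 - 12) + X*32 = (26 - 12) - 51*32 = 14 - 1632 = -1618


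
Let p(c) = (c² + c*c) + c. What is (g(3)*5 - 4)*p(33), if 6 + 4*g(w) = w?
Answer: -68541/4 ≈ -17135.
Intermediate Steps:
g(w) = -3/2 + w/4
p(c) = c + 2*c² (p(c) = (c² + c²) + c = 2*c² + c = c + 2*c²)
(g(3)*5 - 4)*p(33) = ((-3/2 + (¼)*3)*5 - 4)*(33*(1 + 2*33)) = ((-3/2 + ¾)*5 - 4)*(33*(1 + 66)) = (-¾*5 - 4)*(33*67) = (-15/4 - 4)*2211 = -31/4*2211 = -68541/4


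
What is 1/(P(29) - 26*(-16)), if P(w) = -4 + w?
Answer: 1/441 ≈ 0.0022676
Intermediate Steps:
1/(P(29) - 26*(-16)) = 1/((-4 + 29) - 26*(-16)) = 1/(25 + 416) = 1/441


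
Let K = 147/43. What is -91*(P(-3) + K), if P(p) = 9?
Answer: -48594/43 ≈ -1130.1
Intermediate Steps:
K = 147/43 (K = 147*(1/43) = 147/43 ≈ 3.4186)
-91*(P(-3) + K) = -91*(9 + 147/43) = -91*534/43 = -48594/43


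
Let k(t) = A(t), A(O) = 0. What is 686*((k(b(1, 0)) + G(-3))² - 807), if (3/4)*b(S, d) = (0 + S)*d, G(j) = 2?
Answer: -550858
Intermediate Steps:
b(S, d) = 4*S*d/3 (b(S, d) = 4*((0 + S)*d)/3 = 4*(S*d)/3 = 4*S*d/3)
k(t) = 0
686*((k(b(1, 0)) + G(-3))² - 807) = 686*((0 + 2)² - 807) = 686*(2² - 807) = 686*(4 - 807) = 686*(-803) = -550858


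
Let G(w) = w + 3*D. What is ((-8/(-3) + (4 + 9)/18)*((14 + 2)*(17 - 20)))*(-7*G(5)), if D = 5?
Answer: 68320/3 ≈ 22773.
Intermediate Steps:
G(w) = 15 + w (G(w) = w + 3*5 = w + 15 = 15 + w)
((-8/(-3) + (4 + 9)/18)*((14 + 2)*(17 - 20)))*(-7*G(5)) = ((-8/(-3) + (4 + 9)/18)*((14 + 2)*(17 - 20)))*(-7*(15 + 5)) = ((-8*(-⅓) + 13*(1/18))*(16*(-3)))*(-7*20) = ((8/3 + 13/18)*(-48))*(-140) = ((61/18)*(-48))*(-140) = -488/3*(-140) = 68320/3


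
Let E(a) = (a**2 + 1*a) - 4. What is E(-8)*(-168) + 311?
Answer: -8425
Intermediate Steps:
E(a) = -4 + a + a**2 (E(a) = (a**2 + a) - 4 = (a + a**2) - 4 = -4 + a + a**2)
E(-8)*(-168) + 311 = (-4 - 8 + (-8)**2)*(-168) + 311 = (-4 - 8 + 64)*(-168) + 311 = 52*(-168) + 311 = -8736 + 311 = -8425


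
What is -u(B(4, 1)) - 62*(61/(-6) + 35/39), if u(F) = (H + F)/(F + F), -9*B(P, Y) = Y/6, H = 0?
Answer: 14929/26 ≈ 574.19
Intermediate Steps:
B(P, Y) = -Y/54 (B(P, Y) = -Y/(9*6) = -Y/54)
u(F) = ½ (u(F) = (0 + F)/(F + F) = F/((2*F)) = F*(1/(2*F)) = ½)
-u(B(4, 1)) - 62*(61/(-6) + 35/39) = -1*½ - 62*(61/(-6) + 35/39) = -½ - 62*(61*(-⅙) + 35*(1/39)) = -½ - 62*(-61/6 + 35/39) = -½ - 62*(-241/26) = -½ + 7471/13 = 14929/26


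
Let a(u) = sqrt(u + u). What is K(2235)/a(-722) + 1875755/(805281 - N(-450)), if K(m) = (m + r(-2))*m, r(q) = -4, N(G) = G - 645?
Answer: 1875755/806376 - 4986285*I/38 ≈ 2.3262 - 1.3122e+5*I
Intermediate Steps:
N(G) = -645 + G
a(u) = sqrt(2)*sqrt(u) (a(u) = sqrt(2*u) = sqrt(2)*sqrt(u))
K(m) = m*(-4 + m) (K(m) = (m - 4)*m = (-4 + m)*m = m*(-4 + m))
K(2235)/a(-722) + 1875755/(805281 - N(-450)) = (2235*(-4 + 2235))/((sqrt(2)*sqrt(-722))) + 1875755/(805281 - (-645 - 450)) = (2235*2231)/((sqrt(2)*(19*I*sqrt(2)))) + 1875755/(805281 - 1*(-1095)) = 4986285/((38*I)) + 1875755/(805281 + 1095) = 4986285*(-I/38) + 1875755/806376 = -4986285*I/38 + 1875755*(1/806376) = -4986285*I/38 + 1875755/806376 = 1875755/806376 - 4986285*I/38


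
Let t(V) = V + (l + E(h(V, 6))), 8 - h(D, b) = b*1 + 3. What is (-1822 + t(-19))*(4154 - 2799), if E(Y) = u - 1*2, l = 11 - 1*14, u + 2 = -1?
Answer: -2505395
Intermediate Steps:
u = -3 (u = -2 - 1 = -3)
h(D, b) = 5 - b (h(D, b) = 8 - (b*1 + 3) = 8 - (b + 3) = 8 - (3 + b) = 8 + (-3 - b) = 5 - b)
l = -3 (l = 11 - 14 = -3)
E(Y) = -5 (E(Y) = -3 - 1*2 = -3 - 2 = -5)
t(V) = -8 + V (t(V) = V + (-3 - 5) = V - 8 = -8 + V)
(-1822 + t(-19))*(4154 - 2799) = (-1822 + (-8 - 19))*(4154 - 2799) = (-1822 - 27)*1355 = -1849*1355 = -2505395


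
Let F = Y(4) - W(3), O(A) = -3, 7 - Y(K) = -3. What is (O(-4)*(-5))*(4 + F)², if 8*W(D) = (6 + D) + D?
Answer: 9375/4 ≈ 2343.8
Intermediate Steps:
W(D) = ¾ + D/4 (W(D) = ((6 + D) + D)/8 = (6 + 2*D)/8 = ¾ + D/4)
Y(K) = 10 (Y(K) = 7 - 1*(-3) = 7 + 3 = 10)
F = 17/2 (F = 10 - (¾ + (¼)*3) = 10 - (¾ + ¾) = 10 - 1*3/2 = 10 - 3/2 = 17/2 ≈ 8.5000)
(O(-4)*(-5))*(4 + F)² = (-3*(-5))*(4 + 17/2)² = 15*(25/2)² = 15*(625/4) = 9375/4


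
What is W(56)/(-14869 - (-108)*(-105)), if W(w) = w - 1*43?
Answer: -13/26209 ≈ -0.00049601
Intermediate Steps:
W(w) = -43 + w (W(w) = w - 43 = -43 + w)
W(56)/(-14869 - (-108)*(-105)) = (-43 + 56)/(-14869 - (-108)*(-105)) = 13/(-14869 - 1*11340) = 13/(-14869 - 11340) = 13/(-26209) = 13*(-1/26209) = -13/26209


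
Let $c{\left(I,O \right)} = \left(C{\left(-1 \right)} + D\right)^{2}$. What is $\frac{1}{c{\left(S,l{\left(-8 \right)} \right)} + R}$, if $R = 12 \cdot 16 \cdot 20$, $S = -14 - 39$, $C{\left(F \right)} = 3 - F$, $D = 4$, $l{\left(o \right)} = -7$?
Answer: $\frac{1}{3904} \approx 0.00025615$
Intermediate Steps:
$S = -53$ ($S = -14 - 39 = -53$)
$c{\left(I,O \right)} = 64$ ($c{\left(I,O \right)} = \left(\left(3 - -1\right) + 4\right)^{2} = \left(\left(3 + 1\right) + 4\right)^{2} = \left(4 + 4\right)^{2} = 8^{2} = 64$)
$R = 3840$ ($R = 192 \cdot 20 = 3840$)
$\frac{1}{c{\left(S,l{\left(-8 \right)} \right)} + R} = \frac{1}{64 + 3840} = \frac{1}{3904}$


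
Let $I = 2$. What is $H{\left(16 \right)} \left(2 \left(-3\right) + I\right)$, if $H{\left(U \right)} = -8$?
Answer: $32$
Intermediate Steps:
$H{\left(16 \right)} \left(2 \left(-3\right) + I\right) = - 8 \left(2 \left(-3\right) + 2\right) = - 8 \left(-6 + 2\right) = \left(-8\right) \left(-4\right) = 32$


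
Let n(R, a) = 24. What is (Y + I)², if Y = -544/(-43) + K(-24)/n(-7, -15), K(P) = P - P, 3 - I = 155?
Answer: 35904064/1849 ≈ 19418.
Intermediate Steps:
I = -152 (I = 3 - 1*155 = 3 - 155 = -152)
K(P) = 0
Y = 544/43 (Y = -544/(-43) + 0/24 = -544*(-1/43) + 0*(1/24) = 544/43 + 0 = 544/43 ≈ 12.651)
(Y + I)² = (544/43 - 152)² = (-5992/43)² = 35904064/1849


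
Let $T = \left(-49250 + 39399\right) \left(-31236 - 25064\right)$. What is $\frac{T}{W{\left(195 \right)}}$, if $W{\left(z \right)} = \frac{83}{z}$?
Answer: $\frac{108149203500}{83} \approx 1.303 \cdot 10^{9}$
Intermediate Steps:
$T = 554611300$ ($T = - 9851 \left(-31236 - 25064\right) = \left(-9851\right) \left(-56300\right) = 554611300$)
$\frac{T}{W{\left(195 \right)}} = \frac{554611300}{83 \cdot \frac{1}{195}} = \frac{554611300}{\frac{83}{195}} = 554611300 \cdot \frac{195}{83} = \frac{108149203500}{83}$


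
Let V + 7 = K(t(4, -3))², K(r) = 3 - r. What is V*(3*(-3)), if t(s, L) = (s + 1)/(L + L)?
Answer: -277/4 ≈ -69.250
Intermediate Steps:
t(s, L) = (1 + s)/(2*L) (t(s, L) = (1 + s)/((2*L)) = (1 + s)*(1/(2*L)) = (1 + s)/(2*L))
V = 277/36 (V = -7 + (3 - (1 + 4)/(2*(-3)))² = -7 + (3 - (-1)*5/(2*3))² = -7 + (3 - 1*(-⅚))² = -7 + (3 + ⅚)² = -7 + (23/6)² = -7 + 529/36 = 277/36 ≈ 7.6944)
V*(3*(-3)) = 277*(3*(-3))/36 = (277/36)*(-9) = -277/4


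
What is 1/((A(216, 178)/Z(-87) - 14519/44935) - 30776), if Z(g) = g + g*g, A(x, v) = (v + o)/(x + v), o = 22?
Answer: -770140965/23702107127731 ≈ -3.2493e-5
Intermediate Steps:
A(x, v) = (22 + v)/(v + x) (A(x, v) = (v + 22)/(x + v) = (22 + v)/(v + x))
Z(g) = g + g²
1/((A(216, 178)/Z(-87) - 14519/44935) - 30776) = 1/((((22 + 178)/(178 + 216))/((-87*(1 - 87))) - 14519/44935) - 30776) = 1/(((200/394)/((-87*(-86))) - 14519*1/44935) - 30776) = 1/((((1/394)*200)/7482 - 14519/44935) - 30776) = 1/(((100/197)*(1/7482) - 14519/44935) - 30776) = 1/((50/736977 - 14519/44935) - 30776) = 1/(-248788891/770140965 - 30776) = 1/(-23702107127731/770140965) = -770140965/23702107127731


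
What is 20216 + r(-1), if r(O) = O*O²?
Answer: 20215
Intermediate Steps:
r(O) = O³
20216 + r(-1) = 20216 + (-1)³ = 20216 - 1 = 20215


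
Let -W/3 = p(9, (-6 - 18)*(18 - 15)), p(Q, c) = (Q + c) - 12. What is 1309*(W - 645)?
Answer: -549780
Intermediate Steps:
p(Q, c) = -12 + Q + c
W = 225 (W = -3*(-12 + 9 + (-6 - 18)*(18 - 15)) = -3*(-12 + 9 - 24*3) = -3*(-12 + 9 - 72) = -3*(-75) = 225)
1309*(W - 645) = 1309*(225 - 645) = 1309*(-420) = -549780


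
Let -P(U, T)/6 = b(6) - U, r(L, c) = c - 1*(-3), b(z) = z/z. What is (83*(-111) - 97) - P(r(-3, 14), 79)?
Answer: -9406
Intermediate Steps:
b(z) = 1
r(L, c) = 3 + c (r(L, c) = c + 3 = 3 + c)
P(U, T) = -6 + 6*U (P(U, T) = -6*(1 - U) = -6 + 6*U)
(83*(-111) - 97) - P(r(-3, 14), 79) = (83*(-111) - 97) - (-6 + 6*(3 + 14)) = (-9213 - 97) - (-6 + 6*17) = -9310 - (-6 + 102) = -9310 - 1*96 = -9310 - 96 = -9406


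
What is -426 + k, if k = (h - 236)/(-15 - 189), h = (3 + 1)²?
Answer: -21671/51 ≈ -424.92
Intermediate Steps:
h = 16 (h = 4² = 16)
k = 55/51 (k = (16 - 236)/(-15 - 189) = -220/(-204) = -220*(-1/204) = 55/51 ≈ 1.0784)
-426 + k = -426 + 55/51 = -21671/51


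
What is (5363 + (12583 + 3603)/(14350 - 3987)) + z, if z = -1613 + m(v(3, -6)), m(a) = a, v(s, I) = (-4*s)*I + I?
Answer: 39561394/10363 ≈ 3817.6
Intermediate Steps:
v(s, I) = I - 4*I*s (v(s, I) = -4*I*s + I = I - 4*I*s)
z = -1547 (z = -1613 - 6*(1 - 4*3) = -1613 - 6*(1 - 12) = -1613 - 6*(-11) = -1613 + 66 = -1547)
(5363 + (12583 + 3603)/(14350 - 3987)) + z = (5363 + (12583 + 3603)/(14350 - 3987)) - 1547 = (5363 + 16186/10363) - 1547 = 55592955/10363 - 1547 = 39561394/10363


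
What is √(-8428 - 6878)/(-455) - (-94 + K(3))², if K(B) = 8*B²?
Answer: -484 - I*√15306/455 ≈ -484.0 - 0.27191*I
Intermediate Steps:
√(-8428 - 6878)/(-455) - (-94 + K(3))² = √(-8428 - 6878)/(-455) - (-94 + 8*3²)² = √(-15306)*(-1/455) - (-94 + 8*9)² = (I*√15306)*(-1/455) - (-94 + 72)² = -I*√15306/455 - 1*(-22)² = -I*√15306/455 - 1*484 = -I*√15306/455 - 484 = -484 - I*√15306/455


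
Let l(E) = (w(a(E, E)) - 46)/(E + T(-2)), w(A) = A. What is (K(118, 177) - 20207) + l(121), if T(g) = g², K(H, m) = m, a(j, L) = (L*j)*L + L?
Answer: -732114/125 ≈ -5856.9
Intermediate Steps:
a(j, L) = L + j*L² (a(j, L) = j*L² + L = L + j*L²)
l(E) = (-46 + E*(1 + E²))/(4 + E) (l(E) = (E*(1 + E*E) - 46)/(E + (-2)²) = (E*(1 + E²) - 46)/(E + 4) = (-46 + E*(1 + E²))/(4 + E))
(K(118, 177) - 20207) + l(121) = (177 - 20207) + (-46 + 121 + 121³)/(4 + 121) = -20030 + (-46 + 121 + 1771561)/125 = -20030 + (1/125)*1771636 = -20030 + 1771636/125 = -732114/125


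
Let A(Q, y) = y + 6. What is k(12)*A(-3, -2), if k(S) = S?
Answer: 48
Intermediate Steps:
A(Q, y) = 6 + y
k(12)*A(-3, -2) = 12*(6 - 2) = 12*4 = 48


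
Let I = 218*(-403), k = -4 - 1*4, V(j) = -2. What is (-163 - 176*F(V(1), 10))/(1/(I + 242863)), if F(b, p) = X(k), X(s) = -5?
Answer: 111141453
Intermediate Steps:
k = -8 (k = -4 - 4 = -8)
F(b, p) = -5
I = -87854
(-163 - 176*F(V(1), 10))/(1/(I + 242863)) = (-163 - 176*(-5))/(1/(-87854 + 242863)) = (-163 + 880)/(1/155009) = 717/(1/155009) = 717*155009 = 111141453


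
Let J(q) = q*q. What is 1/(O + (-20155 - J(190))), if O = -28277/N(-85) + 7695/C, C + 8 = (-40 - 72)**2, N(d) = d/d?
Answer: -12536/1059685457 ≈ -1.1830e-5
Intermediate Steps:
N(d) = 1
J(q) = q**2
C = 12536 (C = -8 + (-40 - 72)**2 = -8 + (-112)**2 = -8 + 12544 = 12536)
O = -354472777/12536 (O = -28277/1 + 7695/12536 = -28277*1 + 7695*(1/12536) = -28277 + 7695/12536 = -354472777/12536 ≈ -28276.)
1/(O + (-20155 - J(190))) = 1/(-354472777/12536 + (-20155 - 1*190**2)) = 1/(-354472777/12536 + (-20155 - 1*36100)) = 1/(-354472777/12536 + (-20155 - 36100)) = 1/(-354472777/12536 - 56255) = 1/(-1059685457/12536) = -12536/1059685457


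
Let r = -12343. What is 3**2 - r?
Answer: 12352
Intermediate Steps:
3**2 - r = 3**2 - 1*(-12343) = 9 + 12343 = 12352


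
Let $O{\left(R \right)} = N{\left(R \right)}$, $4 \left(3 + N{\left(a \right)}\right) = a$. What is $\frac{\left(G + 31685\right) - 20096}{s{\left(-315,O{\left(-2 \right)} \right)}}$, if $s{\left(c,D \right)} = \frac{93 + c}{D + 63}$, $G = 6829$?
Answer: $- \frac{1095871}{222} \approx -4936.4$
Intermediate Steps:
$N{\left(a \right)} = -3 + \frac{a}{4}$
$O{\left(R \right)} = -3 + \frac{R}{4}$
$s{\left(c,D \right)} = \frac{93 + c}{63 + D}$
$\frac{\left(G + 31685\right) - 20096}{s{\left(-315,O{\left(-2 \right)} \right)}} = \frac{\left(6829 + 31685\right) - 20096}{\frac{1}{63 + \left(-3 + \frac{1}{4} \left(-2\right)\right)} \left(93 - 315\right)} = \frac{38514 - 20096}{\frac{1}{63 - \frac{7}{2}} \left(-222\right)} = \frac{18418}{\frac{1}{63 - \frac{7}{2}} \left(-222\right)} = \frac{18418}{\frac{1}{\frac{119}{2}} \left(-222\right)} = \frac{18418}{\frac{2}{119} \left(-222\right)} = \frac{18418}{- \frac{444}{119}} = 18418 \left(- \frac{119}{444}\right) = - \frac{1095871}{222}$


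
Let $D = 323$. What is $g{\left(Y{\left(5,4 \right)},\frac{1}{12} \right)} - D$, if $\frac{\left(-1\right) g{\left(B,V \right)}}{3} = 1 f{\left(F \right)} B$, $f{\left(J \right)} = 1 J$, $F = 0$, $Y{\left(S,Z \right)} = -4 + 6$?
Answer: $-323$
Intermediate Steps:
$Y{\left(S,Z \right)} = 2$
$f{\left(J \right)} = J$
$g{\left(B,V \right)} = 0$ ($g{\left(B,V \right)} = - 3 \cdot 1 \cdot 0 B = - 3 \cdot 0 B = \left(-3\right) 0 = 0$)
$g{\left(Y{\left(5,4 \right)},\frac{1}{12} \right)} - D = 0 - 323 = -323$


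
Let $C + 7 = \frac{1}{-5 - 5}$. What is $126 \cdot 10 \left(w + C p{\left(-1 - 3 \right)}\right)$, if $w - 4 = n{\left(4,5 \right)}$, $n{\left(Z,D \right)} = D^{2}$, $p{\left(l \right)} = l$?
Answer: $72324$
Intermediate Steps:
$w = 29$ ($w = 4 + 5^{2} = 4 + 25 = 29$)
$C = - \frac{71}{10}$ ($C = -7 + \frac{1}{-5 - 5} = -7 + \frac{1}{-10} = -7 - \frac{1}{10} = - \frac{71}{10} \approx -7.1$)
$126 \cdot 10 \left(w + C p{\left(-1 - 3 \right)}\right) = 126 \cdot 10 \left(29 - \frac{71 \left(-1 - 3\right)}{10}\right) = 126 \cdot 10 \left(29 - - \frac{142}{5}\right) = 126 \cdot 10 \left(29 + \frac{142}{5}\right) = 126 \cdot 10 \cdot \frac{287}{5} = 126 \cdot 574 = 72324$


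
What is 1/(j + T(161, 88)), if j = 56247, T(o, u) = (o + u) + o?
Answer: 1/56657 ≈ 1.7650e-5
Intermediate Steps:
T(o, u) = u + 2*o
1/(j + T(161, 88)) = 1/(56247 + (88 + 2*161)) = 1/(56247 + (88 + 322)) = 1/(56247 + 410) = 1/56657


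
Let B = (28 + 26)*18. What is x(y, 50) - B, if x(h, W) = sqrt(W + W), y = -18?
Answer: -962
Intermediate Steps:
x(h, W) = sqrt(2)*sqrt(W) (x(h, W) = sqrt(2*W) = sqrt(2)*sqrt(W))
B = 972 (B = 54*18 = 972)
x(y, 50) - B = sqrt(2)*sqrt(50) - 1*972 = sqrt(2)*(5*sqrt(2)) - 972 = 10 - 972 = -962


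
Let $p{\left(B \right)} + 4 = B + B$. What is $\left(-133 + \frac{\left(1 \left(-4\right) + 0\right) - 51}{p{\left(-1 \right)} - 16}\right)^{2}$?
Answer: $\frac{68121}{4} \approx 17030.0$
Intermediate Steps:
$p{\left(B \right)} = -4 + 2 B$ ($p{\left(B \right)} = -4 + \left(B + B\right) = -4 + 2 B$)
$\left(-133 + \frac{\left(1 \left(-4\right) + 0\right) - 51}{p{\left(-1 \right)} - 16}\right)^{2} = \left(-133 + \frac{\left(1 \left(-4\right) + 0\right) - 51}{\left(-4 + 2 \left(-1\right)\right) - 16}\right)^{2} = \left(-133 + \frac{\left(-4 + 0\right) - 51}{\left(-4 - 2\right) - 16}\right)^{2} = \left(-133 + \frac{-4 - 51}{-6 - 16}\right)^{2} = \left(-133 - \frac{55}{-22}\right)^{2} = \left(-133 - - \frac{5}{2}\right)^{2} = \left(-133 + \frac{5}{2}\right)^{2} = \left(- \frac{261}{2}\right)^{2} = \frac{68121}{4}$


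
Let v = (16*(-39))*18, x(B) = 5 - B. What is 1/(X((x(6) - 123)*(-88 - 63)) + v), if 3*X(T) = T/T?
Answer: -3/33695 ≈ -8.9034e-5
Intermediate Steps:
v = -11232 (v = -624*18 = -11232)
X(T) = ⅓ (X(T) = (T/T)/3 = (⅓)*1 = ⅓)
1/(X((x(6) - 123)*(-88 - 63)) + v) = 1/(⅓ - 11232) = 1/(-33695/3) = -3/33695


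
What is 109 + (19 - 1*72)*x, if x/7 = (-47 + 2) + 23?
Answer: 8271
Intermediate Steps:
x = -154 (x = 7*((-47 + 2) + 23) = 7*(-45 + 23) = 7*(-22) = -154)
109 + (19 - 1*72)*x = 109 + (19 - 1*72)*(-154) = 109 + (19 - 72)*(-154) = 109 - 53*(-154) = 109 + 8162 = 8271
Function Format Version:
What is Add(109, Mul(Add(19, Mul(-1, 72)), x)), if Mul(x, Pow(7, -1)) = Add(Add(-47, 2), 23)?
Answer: 8271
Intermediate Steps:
x = -154 (x = Mul(7, Add(Add(-47, 2), 23)) = Mul(7, Add(-45, 23)) = Mul(7, -22) = -154)
Add(109, Mul(Add(19, Mul(-1, 72)), x)) = Add(109, Mul(Add(19, Mul(-1, 72)), -154)) = Add(109, Mul(Add(19, -72), -154)) = Add(109, Mul(-53, -154)) = Add(109, 8162) = 8271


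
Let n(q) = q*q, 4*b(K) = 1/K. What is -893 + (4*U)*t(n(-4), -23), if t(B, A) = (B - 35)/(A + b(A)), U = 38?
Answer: -1624785/2117 ≈ -767.49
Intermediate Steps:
b(K) = 1/(4*K)
n(q) = q²
t(B, A) = (-35 + B)/(A + 1/(4*A)) (t(B, A) = (B - 35)/(A + 1/(4*A)) = (-35 + B)/(A + 1/(4*A)))
-893 + (4*U)*t(n(-4), -23) = -893 + (4*38)*(4*(-23)*(-35 + (-4)²)/(1 + 4*(-23)²)) = -893 + 152*(4*(-23)*(-35 + 16)/(1 + 4*529)) = -893 + 152*(4*(-23)*(-19)/(1 + 2116)) = -893 + 152*(4*(-23)*(-19)/2117) = -893 + 152*(4*(-23)*(1/2117)*(-19)) = -893 + 152*(1748/2117) = -893 + 265696/2117 = -1624785/2117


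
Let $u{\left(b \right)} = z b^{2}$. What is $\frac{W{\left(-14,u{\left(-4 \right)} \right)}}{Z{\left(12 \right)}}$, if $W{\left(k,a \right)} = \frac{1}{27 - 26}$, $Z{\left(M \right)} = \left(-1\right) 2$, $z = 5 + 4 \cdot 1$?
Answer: $- \frac{1}{2} \approx -0.5$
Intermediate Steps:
$z = 9$ ($z = 5 + 4 = 9$)
$Z{\left(M \right)} = -2$
$u{\left(b \right)} = 9 b^{2}$
$W{\left(k,a \right)} = 1$ ($W{\left(k,a \right)} = 1^{-1} = 1$)
$\frac{W{\left(-14,u{\left(-4 \right)} \right)}}{Z{\left(12 \right)}} = 1 \frac{1}{-2} = 1 \left(- \frac{1}{2}\right) = - \frac{1}{2}$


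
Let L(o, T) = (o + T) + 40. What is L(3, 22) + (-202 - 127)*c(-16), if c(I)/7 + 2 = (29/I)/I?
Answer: 1128989/256 ≈ 4410.1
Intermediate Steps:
L(o, T) = 40 + T + o (L(o, T) = (T + o) + 40 = 40 + T + o)
c(I) = -14 + 203/I**2 (c(I) = -14 + 7*((29/I)/I) = -14 + 7*(29/I**2) = -14 + 203/I**2)
L(3, 22) + (-202 - 127)*c(-16) = (40 + 22 + 3) + (-202 - 127)*(-14 + 203/(-16)**2) = 65 - 329*(-14 + 203*(1/256)) = 65 - 329*(-14 + 203/256) = 65 - 329*(-3381/256) = 65 + 1112349/256 = 1128989/256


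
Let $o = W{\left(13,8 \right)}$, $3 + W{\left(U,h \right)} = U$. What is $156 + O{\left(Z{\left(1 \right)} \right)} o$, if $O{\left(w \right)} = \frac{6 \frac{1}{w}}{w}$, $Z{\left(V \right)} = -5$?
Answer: $\frac{792}{5} \approx 158.4$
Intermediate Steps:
$W{\left(U,h \right)} = -3 + U$
$o = 10$ ($o = -3 + 13 = 10$)
$O{\left(w \right)} = \frac{6}{w^{2}}$
$156 + O{\left(Z{\left(1 \right)} \right)} o = 156 + \frac{6}{25} \cdot 10 = 156 + \frac{12}{5} = \frac{792}{5}$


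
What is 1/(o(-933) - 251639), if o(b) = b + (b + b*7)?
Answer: -1/260036 ≈ -3.8456e-6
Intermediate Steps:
o(b) = 9*b (o(b) = b + (b + 7*b) = b + 8*b = 9*b)
1/(o(-933) - 251639) = 1/(9*(-933) - 251639) = 1/(-8397 - 251639) = 1/(-260036) = -1/260036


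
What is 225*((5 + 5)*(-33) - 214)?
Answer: -122400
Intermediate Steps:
225*((5 + 5)*(-33) - 214) = 225*(10*(-33) - 214) = 225*(-330 - 214) = 225*(-544) = -122400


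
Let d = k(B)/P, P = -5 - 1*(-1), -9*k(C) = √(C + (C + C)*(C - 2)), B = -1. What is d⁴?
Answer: 25/1679616 ≈ 1.4884e-5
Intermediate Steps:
k(C) = -√(C + 2*C*(-2 + C))/9 (k(C) = -√(C + (C + C)*(C - 2))/9 = -√(C + (2*C)*(-2 + C))/9 = -√(C + 2*C*(-2 + C))/9)
P = -4 (P = -5 + 1 = -4)
d = √5/36 (d = -√5/9/(-4) = -√5/9*(-¼) = √5/36 ≈ 0.062113)
d⁴ = (√5/36)⁴ = 25/1679616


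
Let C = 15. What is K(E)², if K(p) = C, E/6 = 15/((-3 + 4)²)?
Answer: 225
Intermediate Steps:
E = 90 (E = 6*(15/((-3 + 4)²)) = 6*(15/(1²)) = 6*(15/1) = 6*(15*1) = 6*15 = 90)
K(p) = 15
K(E)² = 15² = 225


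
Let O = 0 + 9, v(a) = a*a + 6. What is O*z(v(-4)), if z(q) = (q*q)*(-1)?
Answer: -4356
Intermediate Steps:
v(a) = 6 + a² (v(a) = a² + 6 = 6 + a²)
z(q) = -q² (z(q) = q²*(-1) = -q²)
O = 9
O*z(v(-4)) = 9*(-(6 + (-4)²)²) = 9*(-(6 + 16)²) = 9*(-1*22²) = 9*(-1*484) = 9*(-484) = -4356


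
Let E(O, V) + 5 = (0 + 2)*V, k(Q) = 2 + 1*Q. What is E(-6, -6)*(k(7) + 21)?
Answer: -510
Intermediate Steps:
k(Q) = 2 + Q
E(O, V) = -5 + 2*V (E(O, V) = -5 + (0 + 2)*V = -5 + 2*V)
E(-6, -6)*(k(7) + 21) = (-5 + 2*(-6))*((2 + 7) + 21) = (-5 - 12)*(9 + 21) = -17*30 = -510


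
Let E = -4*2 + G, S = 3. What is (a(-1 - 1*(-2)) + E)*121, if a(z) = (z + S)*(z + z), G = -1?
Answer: -121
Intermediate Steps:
E = -9 (E = -4*2 - 1 = -8 - 1 = -9)
a(z) = 2*z*(3 + z) (a(z) = (z + 3)*(z + z) = (3 + z)*(2*z) = 2*z*(3 + z))
(a(-1 - 1*(-2)) + E)*121 = (2*(-1 - 1*(-2))*(3 + (-1 - 1*(-2))) - 9)*121 = (2*(-1 + 2)*(3 + (-1 + 2)) - 9)*121 = (2*1*(3 + 1) - 9)*121 = (2*1*4 - 9)*121 = (8 - 9)*121 = -1*121 = -121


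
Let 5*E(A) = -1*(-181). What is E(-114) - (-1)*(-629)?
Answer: -2964/5 ≈ -592.80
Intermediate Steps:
E(A) = 181/5 (E(A) = (-1*(-181))/5 = (1/5)*181 = 181/5)
E(-114) - (-1)*(-629) = 181/5 - (-1)*(-629) = 181/5 - 1*629 = 181/5 - 629 = -2964/5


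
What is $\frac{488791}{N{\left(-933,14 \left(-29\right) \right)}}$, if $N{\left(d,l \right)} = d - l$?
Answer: $- \frac{488791}{527} \approx -927.5$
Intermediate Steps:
$\frac{488791}{N{\left(-933,14 \left(-29\right) \right)}} = \frac{488791}{-933 - 14 \left(-29\right)} = \frac{488791}{-933 - -406} = \frac{488791}{-933 + 406} = \frac{488791}{-527} = 488791 \left(- \frac{1}{527}\right) = - \frac{488791}{527}$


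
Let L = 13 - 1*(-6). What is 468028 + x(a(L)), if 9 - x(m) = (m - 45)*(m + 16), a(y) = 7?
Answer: 468911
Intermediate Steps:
L = 19 (L = 13 + 6 = 19)
x(m) = 9 - (-45 + m)*(16 + m) (x(m) = 9 - (m - 45)*(m + 16) = 9 - (-45 + m)*(16 + m))
468028 + x(a(L)) = 468028 + (729 - 1*7**2 + 29*7) = 468028 + (729 - 1*49 + 203) = 468028 + (729 - 49 + 203) = 468028 + 883 = 468911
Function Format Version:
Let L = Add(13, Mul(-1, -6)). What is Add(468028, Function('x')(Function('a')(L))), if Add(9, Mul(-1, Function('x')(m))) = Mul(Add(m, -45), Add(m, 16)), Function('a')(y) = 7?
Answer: 468911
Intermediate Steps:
L = 19 (L = Add(13, 6) = 19)
Function('x')(m) = Add(9, Mul(-1, Add(-45, m), Add(16, m))) (Function('x')(m) = Add(9, Mul(-1, Mul(Add(m, -45), Add(m, 16)))) = Add(9, Mul(-1, Mul(Add(-45, m), Add(16, m)))) = Add(9, Mul(-1, Add(-45, m), Add(16, m))))
Add(468028, Function('x')(Function('a')(L))) = Add(468028, Add(729, Mul(-1, Pow(7, 2)), Mul(29, 7))) = Add(468028, Add(729, Mul(-1, 49), 203)) = Add(468028, Add(729, -49, 203)) = Add(468028, 883) = 468911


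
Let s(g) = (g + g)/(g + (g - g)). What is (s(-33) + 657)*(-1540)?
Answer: -1014860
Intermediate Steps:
s(g) = 2 (s(g) = (2*g)/(g + 0) = (2*g)/g = 2)
(s(-33) + 657)*(-1540) = (2 + 657)*(-1540) = 659*(-1540) = -1014860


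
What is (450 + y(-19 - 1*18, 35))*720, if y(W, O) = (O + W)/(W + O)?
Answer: 324720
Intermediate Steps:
y(W, O) = 1 (y(W, O) = (O + W)/(O + W) = 1)
(450 + y(-19 - 1*18, 35))*720 = (450 + 1)*720 = 451*720 = 324720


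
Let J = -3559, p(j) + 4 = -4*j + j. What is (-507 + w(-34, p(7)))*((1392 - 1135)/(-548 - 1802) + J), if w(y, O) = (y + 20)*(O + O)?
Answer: -1614234051/2350 ≈ -6.8691e+5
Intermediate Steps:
p(j) = -4 - 3*j (p(j) = -4 + (-4*j + j) = -4 - 3*j)
w(y, O) = 2*O*(20 + y) (w(y, O) = (20 + y)*(2*O) = 2*O*(20 + y))
(-507 + w(-34, p(7)))*((1392 - 1135)/(-548 - 1802) + J) = (-507 + 2*(-4 - 3*7)*(20 - 34))*((1392 - 1135)/(-548 - 1802) - 3559) = (-507 + 2*(-4 - 21)*(-14))*(257/(-2350) - 3559) = (-507 + 2*(-25)*(-14))*(257*(-1/2350) - 3559) = (-507 + 700)*(-257/2350 - 3559) = 193*(-8363907/2350) = -1614234051/2350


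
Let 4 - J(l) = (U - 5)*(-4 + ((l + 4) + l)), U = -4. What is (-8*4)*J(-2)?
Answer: 1024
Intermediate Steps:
J(l) = 4 + 18*l (J(l) = 4 - (-4 - 5)*(-4 + ((l + 4) + l)) = 4 - (-9)*(-4 + ((4 + l) + l)) = 4 - (-9)*(-4 + (4 + 2*l)) = 4 - (-9)*2*l = 4 - (-18)*l = 4 + 18*l)
(-8*4)*J(-2) = (-8*4)*(4 + 18*(-2)) = -32*(4 - 36) = -32*(-32) = 1024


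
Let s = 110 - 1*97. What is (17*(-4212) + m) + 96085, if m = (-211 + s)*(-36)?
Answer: 31609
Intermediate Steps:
s = 13 (s = 110 - 97 = 13)
m = 7128 (m = (-211 + 13)*(-36) = -198*(-36) = 7128)
(17*(-4212) + m) + 96085 = (17*(-4212) + 7128) + 96085 = (-71604 + 7128) + 96085 = -64476 + 96085 = 31609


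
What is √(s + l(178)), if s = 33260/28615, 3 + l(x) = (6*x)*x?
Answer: 5*√249054584201/5723 ≈ 436.01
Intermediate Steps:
l(x) = -3 + 6*x² (l(x) = -3 + (6*x)*x = -3 + 6*x²)
s = 6652/5723 (s = 33260*(1/28615) = 6652/5723 ≈ 1.1623)
√(s + l(178)) = √(6652/5723 + (-3 + 6*178²)) = √(6652/5723 + (-3 + 6*31684)) = √(6652/5723 + (-3 + 190104)) = √(6652/5723 + 190101) = √(1087954675/5723) = 5*√249054584201/5723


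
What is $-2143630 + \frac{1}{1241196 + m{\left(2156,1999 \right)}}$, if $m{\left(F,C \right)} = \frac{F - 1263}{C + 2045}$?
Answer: $- \frac{10759731099362666}{5019397517} \approx -2.1436 \cdot 10^{6}$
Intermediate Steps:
$m{\left(F,C \right)} = \frac{-1263 + F}{2045 + C}$
$-2143630 + \frac{1}{1241196 + m{\left(2156,1999 \right)}} = -2143630 + \frac{1}{1241196 + \frac{-1263 + 2156}{2045 + 1999}} = -2143630 + \frac{1}{1241196 + \frac{1}{4044} \cdot 893} = -2143630 + \frac{1}{1241196 + \frac{893}{4044}} = -2143630 + \frac{1}{\frac{5019397517}{4044}} = -2143630 + \frac{4044}{5019397517} = - \frac{10759731099362666}{5019397517}$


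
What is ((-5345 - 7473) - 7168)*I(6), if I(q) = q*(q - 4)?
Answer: -239832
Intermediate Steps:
I(q) = q*(-4 + q)
((-5345 - 7473) - 7168)*I(6) = ((-5345 - 7473) - 7168)*(6*(-4 + 6)) = (-12818 - 7168)*(6*2) = -19986*12 = -239832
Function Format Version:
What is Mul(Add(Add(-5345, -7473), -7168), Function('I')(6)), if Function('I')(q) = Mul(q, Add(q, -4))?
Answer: -239832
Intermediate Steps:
Function('I')(q) = Mul(q, Add(-4, q))
Mul(Add(Add(-5345, -7473), -7168), Function('I')(6)) = Mul(Add(Add(-5345, -7473), -7168), Mul(6, Add(-4, 6))) = Mul(Add(-12818, -7168), Mul(6, 2)) = Mul(-19986, 12) = -239832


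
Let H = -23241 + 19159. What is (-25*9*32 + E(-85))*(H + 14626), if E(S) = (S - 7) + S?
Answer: -77783088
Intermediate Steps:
H = -4082
E(S) = -7 + 2*S (E(S) = (-7 + S) + S = -7 + 2*S)
(-25*9*32 + E(-85))*(H + 14626) = (-25*9*32 + (-7 + 2*(-85)))*(-4082 + 14626) = (-225*32 + (-7 - 170))*10544 = (-7200 - 177)*10544 = -7377*10544 = -77783088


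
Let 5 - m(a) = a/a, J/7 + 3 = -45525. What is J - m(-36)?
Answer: -318700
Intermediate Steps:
J = -318696 (J = -21 + 7*(-45525) = -21 - 318675 = -318696)
m(a) = 4 (m(a) = 5 - a/a = 5 - 1*1 = 5 - 1 = 4)
J - m(-36) = -318696 - 1*4 = -318696 - 4 = -318700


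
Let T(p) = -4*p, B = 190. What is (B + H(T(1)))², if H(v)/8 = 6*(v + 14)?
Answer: 448900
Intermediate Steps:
H(v) = 672 + 48*v (H(v) = 8*(6*(v + 14)) = 8*(6*(14 + v)) = 8*(84 + 6*v) = 672 + 48*v)
(B + H(T(1)))² = (190 + (672 + 48*(-4*1)))² = (190 + (672 + 48*(-4)))² = (190 + (672 - 192))² = (190 + 480)² = 670² = 448900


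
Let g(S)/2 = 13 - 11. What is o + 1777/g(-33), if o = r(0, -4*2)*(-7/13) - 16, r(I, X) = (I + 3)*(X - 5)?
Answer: 1797/4 ≈ 449.25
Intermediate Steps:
g(S) = 4 (g(S) = 2*(13 - 11) = 2*2 = 4)
r(I, X) = (-5 + X)*(3 + I) (r(I, X) = (3 + I)*(-5 + X) = (-5 + X)*(3 + I))
o = 5 (o = (-15 - 5*0 + 3*(-4*2) + 0*(-4*2))*(-7/13) - 16 = (-15 + 0 + 3*(-8) + 0*(-8))*(-7*1/13) - 16 = (-15 + 0 - 24 + 0)*(-7/13) - 16 = -39*(-7/13) - 16 = 21 - 16 = 5)
o + 1777/g(-33) = 5 + 1777/4 = 1797/4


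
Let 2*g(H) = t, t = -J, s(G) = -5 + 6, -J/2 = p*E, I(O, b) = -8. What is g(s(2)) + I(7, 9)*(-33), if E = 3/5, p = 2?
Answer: 1326/5 ≈ 265.20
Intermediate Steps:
E = ⅗ (E = 3*(⅕) = ⅗ ≈ 0.60000)
J = -12/5 (J = -4*3/5 = -2*6/5 = -12/5 ≈ -2.4000)
s(G) = 1
t = 12/5 (t = -1*(-12/5) = 12/5 ≈ 2.4000)
g(H) = 6/5 (g(H) = (½)*(12/5) = 6/5)
g(s(2)) + I(7, 9)*(-33) = 6/5 - 8*(-33) = 6/5 + 264 = 1326/5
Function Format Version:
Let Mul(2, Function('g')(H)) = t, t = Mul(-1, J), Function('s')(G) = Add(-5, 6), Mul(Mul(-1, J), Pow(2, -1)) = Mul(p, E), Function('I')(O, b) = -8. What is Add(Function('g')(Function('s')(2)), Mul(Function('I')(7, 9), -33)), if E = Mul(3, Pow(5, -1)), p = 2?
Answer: Rational(1326, 5) ≈ 265.20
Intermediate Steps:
E = Rational(3, 5) (E = Mul(3, Rational(1, 5)) = Rational(3, 5) ≈ 0.60000)
J = Rational(-12, 5) (J = Mul(-2, Mul(2, Rational(3, 5))) = Mul(-2, Rational(6, 5)) = Rational(-12, 5) ≈ -2.4000)
Function('s')(G) = 1
t = Rational(12, 5) (t = Mul(-1, Rational(-12, 5)) = Rational(12, 5) ≈ 2.4000)
Function('g')(H) = Rational(6, 5) (Function('g')(H) = Mul(Rational(1, 2), Rational(12, 5)) = Rational(6, 5))
Add(Function('g')(Function('s')(2)), Mul(Function('I')(7, 9), -33)) = Add(Rational(6, 5), Mul(-8, -33)) = Add(Rational(6, 5), 264) = Rational(1326, 5)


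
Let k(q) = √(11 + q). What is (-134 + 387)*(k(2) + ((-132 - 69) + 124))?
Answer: -19481 + 253*√13 ≈ -18569.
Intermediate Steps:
(-134 + 387)*(k(2) + ((-132 - 69) + 124)) = (-134 + 387)*(√(11 + 2) + ((-132 - 69) + 124)) = 253*(√13 + (-201 + 124)) = 253*(√13 - 77) = 253*(-77 + √13) = -19481 + 253*√13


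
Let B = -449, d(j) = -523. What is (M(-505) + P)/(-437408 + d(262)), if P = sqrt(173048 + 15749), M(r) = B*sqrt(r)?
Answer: -7*sqrt(3853)/437931 + 449*I*sqrt(505)/437931 ≈ -0.00099218 + 0.02304*I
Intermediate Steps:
M(r) = -449*sqrt(r)
P = 7*sqrt(3853) (P = sqrt(188797) = 7*sqrt(3853) ≈ 434.51)
(M(-505) + P)/(-437408 + d(262)) = (-449*I*sqrt(505) + 7*sqrt(3853))/(-437408 - 523) = (-449*I*sqrt(505) + 7*sqrt(3853))/(-437931) = (-449*I*sqrt(505) + 7*sqrt(3853))*(-1/437931) = (7*sqrt(3853) - 449*I*sqrt(505))*(-1/437931) = -7*sqrt(3853)/437931 + 449*I*sqrt(505)/437931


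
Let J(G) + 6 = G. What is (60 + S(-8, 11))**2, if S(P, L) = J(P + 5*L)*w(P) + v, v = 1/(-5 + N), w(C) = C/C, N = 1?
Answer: 162409/16 ≈ 10151.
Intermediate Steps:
J(G) = -6 + G
w(C) = 1
v = -1/4 (v = 1/(-5 + 1) = 1/(-4) = -1/4 ≈ -0.25000)
S(P, L) = -25/4 + P + 5*L (S(P, L) = (-6 + (P + 5*L))*1 - 1/4 = (-6 + P + 5*L)*1 - 1/4 = (-6 + P + 5*L) - 1/4 = -25/4 + P + 5*L)
(60 + S(-8, 11))**2 = (60 + (-25/4 - 8 + 5*11))**2 = (60 + (-25/4 - 8 + 55))**2 = (60 + 163/4)**2 = (403/4)**2 = 162409/16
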